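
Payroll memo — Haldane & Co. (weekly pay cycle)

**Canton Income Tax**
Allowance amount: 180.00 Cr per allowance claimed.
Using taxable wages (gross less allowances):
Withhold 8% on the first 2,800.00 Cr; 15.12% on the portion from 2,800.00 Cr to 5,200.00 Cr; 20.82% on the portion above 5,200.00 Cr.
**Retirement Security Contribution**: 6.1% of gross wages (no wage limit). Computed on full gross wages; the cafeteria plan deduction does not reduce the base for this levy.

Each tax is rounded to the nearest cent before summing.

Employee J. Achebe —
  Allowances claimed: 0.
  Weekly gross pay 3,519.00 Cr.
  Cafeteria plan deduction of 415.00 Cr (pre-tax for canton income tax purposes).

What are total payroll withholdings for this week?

Canton Income Tax: taxable = 3,519.00 Cr − 415.00 Cr = 3,104.00 Cr
  224.00 Cr + 15.12% × (3,104.00 Cr − 2,800.00 Cr) = 224.00 Cr + 15.12% × 304.00 Cr = 269.96 Cr
Retirement Security Contribution: 6.1% × 3,519.00 Cr = 214.66 Cr
Total: 269.96 Cr + 214.66 Cr = 484.62 Cr

484.62 Cr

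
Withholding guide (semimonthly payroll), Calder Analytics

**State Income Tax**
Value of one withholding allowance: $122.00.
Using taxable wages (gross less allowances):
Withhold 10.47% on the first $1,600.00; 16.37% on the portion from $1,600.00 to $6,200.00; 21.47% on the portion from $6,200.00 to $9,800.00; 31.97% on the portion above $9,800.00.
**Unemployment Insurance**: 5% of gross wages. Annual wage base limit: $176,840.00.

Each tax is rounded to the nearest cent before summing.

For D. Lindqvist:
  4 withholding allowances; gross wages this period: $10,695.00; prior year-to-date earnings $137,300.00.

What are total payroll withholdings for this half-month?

State Income Tax: taxable = $10,695.00 − 4×$122.00 = $10,207.00
  $1,693.46 + 31.97% × ($10,207.00 − $9,800.00) = $1,693.46 + 31.97% × $407.00 = $1,823.58
Unemployment Insurance: 5% × $10,695.00 = $534.75
Total: $1,823.58 + $534.75 = $2,358.33

$2,358.33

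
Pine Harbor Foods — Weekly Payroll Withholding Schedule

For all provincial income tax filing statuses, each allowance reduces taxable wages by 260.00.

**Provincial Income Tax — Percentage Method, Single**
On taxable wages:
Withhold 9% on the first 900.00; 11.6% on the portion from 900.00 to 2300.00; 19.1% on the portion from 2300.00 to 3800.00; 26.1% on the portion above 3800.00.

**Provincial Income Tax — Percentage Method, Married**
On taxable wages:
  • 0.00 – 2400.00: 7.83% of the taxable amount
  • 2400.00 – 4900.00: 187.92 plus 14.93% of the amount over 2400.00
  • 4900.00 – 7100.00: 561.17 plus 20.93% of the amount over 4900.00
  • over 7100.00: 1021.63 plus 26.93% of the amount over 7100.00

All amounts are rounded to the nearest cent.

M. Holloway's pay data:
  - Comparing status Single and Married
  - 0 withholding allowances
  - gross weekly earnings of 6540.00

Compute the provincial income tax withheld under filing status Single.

1245.04

Provincial Income Tax (Single): taxable = 6540.00
  529.90 + 26.1% × (6540.00 − 3800.00) = 529.90 + 26.1% × 2740.00 = 1245.04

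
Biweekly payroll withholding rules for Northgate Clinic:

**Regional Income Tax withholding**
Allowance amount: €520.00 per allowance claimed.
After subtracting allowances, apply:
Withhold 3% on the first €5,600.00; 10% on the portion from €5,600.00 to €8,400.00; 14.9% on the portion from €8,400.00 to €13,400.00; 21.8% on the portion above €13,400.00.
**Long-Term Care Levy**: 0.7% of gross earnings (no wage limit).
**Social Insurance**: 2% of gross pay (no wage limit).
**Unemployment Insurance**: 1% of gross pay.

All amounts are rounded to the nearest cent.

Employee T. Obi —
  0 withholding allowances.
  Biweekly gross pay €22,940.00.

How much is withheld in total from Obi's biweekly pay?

€4,121.50

Regional Income Tax: taxable = €22,940.00
  €1,193.00 + 21.8% × (€22,940.00 − €13,400.00) = €1,193.00 + 21.8% × €9,540.00 = €3,272.72
Long-Term Care Levy: 0.7% × €22,940.00 = €160.58
Social Insurance: 2% × €22,940.00 = €458.80
Unemployment Insurance: 1% × €22,940.00 = €229.40
Total: €3,272.72 + €160.58 + €458.80 + €229.40 = €4,121.50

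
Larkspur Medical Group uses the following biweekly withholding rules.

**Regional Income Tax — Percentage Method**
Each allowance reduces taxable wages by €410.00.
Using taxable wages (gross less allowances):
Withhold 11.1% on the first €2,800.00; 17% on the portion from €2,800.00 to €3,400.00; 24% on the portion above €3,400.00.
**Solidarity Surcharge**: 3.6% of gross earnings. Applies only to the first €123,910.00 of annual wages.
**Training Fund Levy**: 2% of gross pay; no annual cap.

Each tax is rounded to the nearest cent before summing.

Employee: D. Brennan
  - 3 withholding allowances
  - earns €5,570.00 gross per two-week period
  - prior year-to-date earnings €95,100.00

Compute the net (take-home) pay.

Regional Income Tax: taxable = €5,570.00 − 3×€410.00 = €4,340.00
  €412.80 + 24% × (€4,340.00 − €3,400.00) = €412.80 + 24% × €940.00 = €638.40
Solidarity Surcharge: 3.6% × €5,570.00 = €200.52
Training Fund Levy: 2% × €5,570.00 = €111.40
Total withheld: €638.40 + €200.52 + €111.40 = €950.32
Net pay: €5,570.00 − €950.32 = €4,619.68

€4,619.68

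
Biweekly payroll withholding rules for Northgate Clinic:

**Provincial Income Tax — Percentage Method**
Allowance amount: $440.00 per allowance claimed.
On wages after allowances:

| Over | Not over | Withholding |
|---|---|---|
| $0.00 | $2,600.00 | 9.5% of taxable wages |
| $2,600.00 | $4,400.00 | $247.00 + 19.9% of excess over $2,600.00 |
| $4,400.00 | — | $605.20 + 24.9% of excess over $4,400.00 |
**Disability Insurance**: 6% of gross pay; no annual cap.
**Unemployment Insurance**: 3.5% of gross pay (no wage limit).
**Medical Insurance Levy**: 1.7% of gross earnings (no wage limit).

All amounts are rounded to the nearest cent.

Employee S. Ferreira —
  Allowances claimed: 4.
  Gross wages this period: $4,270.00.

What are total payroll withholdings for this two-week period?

$716.69

Provincial Income Tax: taxable = $4,270.00 − 4×$440.00 = $2,510.00
  9.5% × $2,510.00 = $238.45
Disability Insurance: 6% × $4,270.00 = $256.20
Unemployment Insurance: 3.5% × $4,270.00 = $149.45
Medical Insurance Levy: 1.7% × $4,270.00 = $72.59
Total: $238.45 + $256.20 + $149.45 + $72.59 = $716.69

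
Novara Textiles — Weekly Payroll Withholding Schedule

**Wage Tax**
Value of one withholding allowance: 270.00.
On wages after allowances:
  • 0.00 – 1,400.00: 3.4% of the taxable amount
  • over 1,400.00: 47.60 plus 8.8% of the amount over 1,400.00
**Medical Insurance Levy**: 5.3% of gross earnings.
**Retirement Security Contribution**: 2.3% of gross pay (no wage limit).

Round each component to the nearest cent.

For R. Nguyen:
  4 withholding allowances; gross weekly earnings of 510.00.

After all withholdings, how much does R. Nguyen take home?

471.24

Wage Tax: taxable = 510.00 − 4×270.00 = -570.00
  Taxable ≤ 0 → 0.00
Medical Insurance Levy: 5.3% × 510.00 = 27.03
Retirement Security Contribution: 2.3% × 510.00 = 11.73
Total withheld: 0.00 + 27.03 + 11.73 = 38.76
Net pay: 510.00 − 38.76 = 471.24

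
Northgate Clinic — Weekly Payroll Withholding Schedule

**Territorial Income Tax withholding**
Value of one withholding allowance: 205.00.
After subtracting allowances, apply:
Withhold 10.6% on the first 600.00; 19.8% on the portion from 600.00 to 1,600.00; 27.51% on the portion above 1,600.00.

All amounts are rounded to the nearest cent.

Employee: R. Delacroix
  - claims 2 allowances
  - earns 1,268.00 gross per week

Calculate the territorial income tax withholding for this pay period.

114.68

Territorial Income Tax: taxable = 1,268.00 − 2×205.00 = 858.00
  63.60 + 19.8% × (858.00 − 600.00) = 63.60 + 19.8% × 258.00 = 114.68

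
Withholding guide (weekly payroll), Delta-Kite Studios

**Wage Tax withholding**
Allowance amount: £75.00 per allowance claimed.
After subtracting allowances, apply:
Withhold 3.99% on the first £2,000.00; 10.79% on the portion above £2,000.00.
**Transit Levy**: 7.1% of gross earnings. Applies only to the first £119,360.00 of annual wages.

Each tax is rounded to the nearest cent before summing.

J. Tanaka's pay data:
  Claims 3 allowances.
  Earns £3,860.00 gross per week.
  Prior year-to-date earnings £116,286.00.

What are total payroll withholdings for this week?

£474.47

Wage Tax: taxable = £3,860.00 − 3×£75.00 = £3,635.00
  £79.80 + 10.79% × (£3,635.00 − £2,000.00) = £79.80 + 10.79% × £1,635.00 = £256.22
Transit Levy: cap £119,360.00 − YTD £116,286.00 = £3,074.00 subject; 7.1% × £3,074.00 = £218.25
Total: £256.22 + £218.25 = £474.47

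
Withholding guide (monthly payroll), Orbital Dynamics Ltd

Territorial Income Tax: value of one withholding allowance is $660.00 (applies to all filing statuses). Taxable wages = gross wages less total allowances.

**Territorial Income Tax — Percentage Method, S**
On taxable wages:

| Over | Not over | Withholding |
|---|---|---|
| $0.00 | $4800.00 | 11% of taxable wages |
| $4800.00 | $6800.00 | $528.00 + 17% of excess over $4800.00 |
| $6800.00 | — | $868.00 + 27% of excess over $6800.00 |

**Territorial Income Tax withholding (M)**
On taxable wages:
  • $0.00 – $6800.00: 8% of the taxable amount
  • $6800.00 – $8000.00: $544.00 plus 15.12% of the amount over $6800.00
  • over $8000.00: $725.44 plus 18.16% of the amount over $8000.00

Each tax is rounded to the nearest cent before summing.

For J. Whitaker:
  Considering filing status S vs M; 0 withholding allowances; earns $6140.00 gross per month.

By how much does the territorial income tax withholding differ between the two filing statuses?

$264.60

Territorial Income Tax (S): taxable = $6140.00
  $528.00 + 17% × ($6140.00 − $4800.00) = $528.00 + 17% × $1340.00 = $755.80
Territorial Income Tax (M): taxable = $6140.00
  8% × $6140.00 = $491.20
Difference: |$755.80 − $491.20| = $264.60 (higher under S)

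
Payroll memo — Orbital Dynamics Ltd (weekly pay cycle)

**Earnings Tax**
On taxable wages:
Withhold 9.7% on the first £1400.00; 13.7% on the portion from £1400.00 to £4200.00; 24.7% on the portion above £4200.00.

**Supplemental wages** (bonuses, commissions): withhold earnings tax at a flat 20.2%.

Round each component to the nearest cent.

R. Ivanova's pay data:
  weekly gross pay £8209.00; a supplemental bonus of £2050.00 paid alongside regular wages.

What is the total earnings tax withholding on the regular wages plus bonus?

£1923.72

Earnings Tax: taxable = £8209.00
  £519.40 + 24.7% × (£8209.00 − £4200.00) = £519.40 + 24.7% × £4009.00 = £1509.62
Supplemental (20.2% flat on bonus): 20.2% × £2050.00 = £414.10
Total earnings tax: £1509.62 + £414.10 = £1923.72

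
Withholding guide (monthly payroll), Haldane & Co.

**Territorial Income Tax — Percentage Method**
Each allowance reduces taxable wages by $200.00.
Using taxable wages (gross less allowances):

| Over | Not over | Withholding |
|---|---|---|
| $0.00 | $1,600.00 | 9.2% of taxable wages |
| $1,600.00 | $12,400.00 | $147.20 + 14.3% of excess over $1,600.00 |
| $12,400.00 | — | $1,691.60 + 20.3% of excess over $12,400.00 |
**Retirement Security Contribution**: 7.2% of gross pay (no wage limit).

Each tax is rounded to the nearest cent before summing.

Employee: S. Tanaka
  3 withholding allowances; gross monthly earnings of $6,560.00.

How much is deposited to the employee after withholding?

Territorial Income Tax: taxable = $6,560.00 − 3×$200.00 = $5,960.00
  $147.20 + 14.3% × ($5,960.00 − $1,600.00) = $147.20 + 14.3% × $4,360.00 = $770.68
Retirement Security Contribution: 7.2% × $6,560.00 = $472.32
Total withheld: $770.68 + $472.32 = $1,243.00
Net pay: $6,560.00 − $1,243.00 = $5,317.00

$5,317.00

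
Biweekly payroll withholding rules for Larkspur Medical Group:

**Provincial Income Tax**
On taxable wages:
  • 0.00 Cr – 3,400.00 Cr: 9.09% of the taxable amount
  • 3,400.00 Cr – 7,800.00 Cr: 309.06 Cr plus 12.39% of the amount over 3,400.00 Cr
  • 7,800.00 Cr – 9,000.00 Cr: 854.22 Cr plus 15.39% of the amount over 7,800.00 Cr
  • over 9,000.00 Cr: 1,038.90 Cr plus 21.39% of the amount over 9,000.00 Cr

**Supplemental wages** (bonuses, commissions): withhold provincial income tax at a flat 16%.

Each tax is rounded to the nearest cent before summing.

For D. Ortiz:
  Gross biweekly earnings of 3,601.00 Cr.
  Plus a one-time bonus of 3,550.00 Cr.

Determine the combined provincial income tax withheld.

901.96 Cr

Provincial Income Tax: taxable = 3,601.00 Cr
  309.06 Cr + 12.39% × (3,601.00 Cr − 3,400.00 Cr) = 309.06 Cr + 12.39% × 201.00 Cr = 333.96 Cr
Supplemental (16% flat on bonus): 16% × 3,550.00 Cr = 568.00 Cr
Total provincial income tax: 333.96 Cr + 568.00 Cr = 901.96 Cr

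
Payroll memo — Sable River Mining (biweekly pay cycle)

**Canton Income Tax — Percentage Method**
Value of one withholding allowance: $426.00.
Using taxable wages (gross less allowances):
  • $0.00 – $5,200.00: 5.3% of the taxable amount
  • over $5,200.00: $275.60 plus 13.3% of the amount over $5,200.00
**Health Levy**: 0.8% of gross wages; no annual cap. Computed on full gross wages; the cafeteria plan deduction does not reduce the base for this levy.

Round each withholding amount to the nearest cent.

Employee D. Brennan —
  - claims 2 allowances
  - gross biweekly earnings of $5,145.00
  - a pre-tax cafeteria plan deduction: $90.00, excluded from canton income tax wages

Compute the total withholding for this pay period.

Canton Income Tax: taxable = $5,145.00 − $90.00 − 2×$426.00 = $4,203.00
  5.3% × $4,203.00 = $222.76
Health Levy: 0.8% × $5,145.00 = $41.16
Total: $222.76 + $41.16 = $263.92

$263.92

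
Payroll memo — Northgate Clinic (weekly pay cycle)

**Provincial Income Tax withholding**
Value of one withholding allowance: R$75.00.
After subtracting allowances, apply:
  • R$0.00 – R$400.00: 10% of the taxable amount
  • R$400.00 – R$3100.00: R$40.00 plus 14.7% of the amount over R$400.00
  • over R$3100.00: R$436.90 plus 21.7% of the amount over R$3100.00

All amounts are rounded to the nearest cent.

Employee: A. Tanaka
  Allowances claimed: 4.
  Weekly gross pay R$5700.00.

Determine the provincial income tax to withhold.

Provincial Income Tax: taxable = R$5700.00 − 4×R$75.00 = R$5400.00
  R$436.90 + 21.7% × (R$5400.00 − R$3100.00) = R$436.90 + 21.7% × R$2300.00 = R$936.00

R$936.00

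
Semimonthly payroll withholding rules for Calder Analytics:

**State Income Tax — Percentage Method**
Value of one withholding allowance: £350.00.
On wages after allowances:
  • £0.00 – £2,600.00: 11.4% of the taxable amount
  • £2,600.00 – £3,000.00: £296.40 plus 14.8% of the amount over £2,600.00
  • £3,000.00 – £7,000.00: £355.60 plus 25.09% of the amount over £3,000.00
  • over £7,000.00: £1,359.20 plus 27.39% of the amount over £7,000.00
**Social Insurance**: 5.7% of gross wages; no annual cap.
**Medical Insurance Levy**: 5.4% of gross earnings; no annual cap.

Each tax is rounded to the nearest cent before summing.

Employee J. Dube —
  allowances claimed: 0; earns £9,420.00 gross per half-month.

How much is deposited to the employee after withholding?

£6,352.34

State Income Tax: taxable = £9,420.00
  £1,359.20 + 27.39% × (£9,420.00 − £7,000.00) = £1,359.20 + 27.39% × £2,420.00 = £2,022.04
Social Insurance: 5.7% × £9,420.00 = £536.94
Medical Insurance Levy: 5.4% × £9,420.00 = £508.68
Total withheld: £2,022.04 + £536.94 + £508.68 = £3,067.66
Net pay: £9,420.00 − £3,067.66 = £6,352.34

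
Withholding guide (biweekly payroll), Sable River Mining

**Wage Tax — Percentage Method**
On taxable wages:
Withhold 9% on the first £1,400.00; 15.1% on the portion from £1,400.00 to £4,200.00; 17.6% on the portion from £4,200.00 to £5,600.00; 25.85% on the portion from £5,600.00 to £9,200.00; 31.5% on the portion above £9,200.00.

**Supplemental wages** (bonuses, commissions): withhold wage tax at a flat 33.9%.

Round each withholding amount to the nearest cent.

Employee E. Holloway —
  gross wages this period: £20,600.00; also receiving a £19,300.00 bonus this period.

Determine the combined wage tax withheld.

Wage Tax: taxable = £20,600.00
  £1,725.80 + 31.5% × (£20,600.00 − £9,200.00) = £1,725.80 + 31.5% × £11,400.00 = £5,316.80
Supplemental (33.9% flat on bonus): 33.9% × £19,300.00 = £6,542.70
Total wage tax: £5,316.80 + £6,542.70 = £11,859.50

£11,859.50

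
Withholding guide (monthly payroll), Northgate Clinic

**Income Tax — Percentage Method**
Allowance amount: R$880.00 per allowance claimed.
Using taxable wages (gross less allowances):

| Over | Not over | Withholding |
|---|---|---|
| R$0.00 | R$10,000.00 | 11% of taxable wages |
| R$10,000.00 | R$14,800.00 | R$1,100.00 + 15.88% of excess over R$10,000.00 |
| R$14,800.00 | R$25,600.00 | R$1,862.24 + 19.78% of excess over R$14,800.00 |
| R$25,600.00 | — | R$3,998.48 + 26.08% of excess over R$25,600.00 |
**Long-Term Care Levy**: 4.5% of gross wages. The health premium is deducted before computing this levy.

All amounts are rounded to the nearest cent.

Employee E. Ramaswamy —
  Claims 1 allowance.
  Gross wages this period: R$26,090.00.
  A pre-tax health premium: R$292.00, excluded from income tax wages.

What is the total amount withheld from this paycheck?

Income Tax: taxable = R$26,090.00 − R$292.00 − 1×R$880.00 = R$24,918.00
  R$1,862.24 + 19.78% × (R$24,918.00 − R$14,800.00) = R$1,862.24 + 19.78% × R$10,118.00 = R$3,863.58
Long-Term Care Levy: 4.5% × R$25,798.00 = R$1,160.91
Total: R$3,863.58 + R$1,160.91 = R$5,024.49

R$5,024.49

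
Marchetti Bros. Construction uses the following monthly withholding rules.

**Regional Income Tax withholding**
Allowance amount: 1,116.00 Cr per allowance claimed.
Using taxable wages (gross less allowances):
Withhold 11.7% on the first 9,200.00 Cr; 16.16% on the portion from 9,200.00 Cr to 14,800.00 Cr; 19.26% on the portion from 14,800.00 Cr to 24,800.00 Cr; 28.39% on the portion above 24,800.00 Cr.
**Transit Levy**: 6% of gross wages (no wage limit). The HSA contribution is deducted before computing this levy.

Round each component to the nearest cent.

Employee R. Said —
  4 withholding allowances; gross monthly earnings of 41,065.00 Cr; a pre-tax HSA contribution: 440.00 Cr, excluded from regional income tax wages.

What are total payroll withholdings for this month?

Regional Income Tax: taxable = 41,065.00 Cr − 440.00 Cr − 4×1,116.00 Cr = 36,161.00 Cr
  3,907.36 Cr + 28.39% × (36,161.00 Cr − 24,800.00 Cr) = 3,907.36 Cr + 28.39% × 11,361.00 Cr = 7,132.75 Cr
Transit Levy: 6% × 40,625.00 Cr = 2,437.50 Cr
Total: 7,132.75 Cr + 2,437.50 Cr = 9,570.25 Cr

9,570.25 Cr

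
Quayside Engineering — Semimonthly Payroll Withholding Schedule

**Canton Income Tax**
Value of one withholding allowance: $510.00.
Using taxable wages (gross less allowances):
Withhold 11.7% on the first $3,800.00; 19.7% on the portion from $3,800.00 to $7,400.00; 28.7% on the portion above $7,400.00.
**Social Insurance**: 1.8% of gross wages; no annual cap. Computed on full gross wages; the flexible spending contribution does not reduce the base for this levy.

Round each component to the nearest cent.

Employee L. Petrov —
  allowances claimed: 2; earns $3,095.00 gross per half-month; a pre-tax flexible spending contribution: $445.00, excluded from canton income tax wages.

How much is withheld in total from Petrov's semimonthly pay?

$246.42

Canton Income Tax: taxable = $3,095.00 − $445.00 − 2×$510.00 = $1,630.00
  11.7% × $1,630.00 = $190.71
Social Insurance: 1.8% × $3,095.00 = $55.71
Total: $190.71 + $55.71 = $246.42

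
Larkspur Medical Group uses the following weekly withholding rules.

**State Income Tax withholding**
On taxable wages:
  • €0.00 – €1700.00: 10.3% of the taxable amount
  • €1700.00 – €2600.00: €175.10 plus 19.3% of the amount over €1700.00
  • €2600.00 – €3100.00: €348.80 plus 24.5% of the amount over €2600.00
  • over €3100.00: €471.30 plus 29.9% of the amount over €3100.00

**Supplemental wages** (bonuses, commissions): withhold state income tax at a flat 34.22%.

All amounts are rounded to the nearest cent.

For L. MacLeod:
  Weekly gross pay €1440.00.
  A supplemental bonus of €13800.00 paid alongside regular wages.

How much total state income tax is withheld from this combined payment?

€4870.68

State Income Tax: taxable = €1440.00
  10.3% × €1440.00 = €148.32
Supplemental (34.22% flat on bonus): 34.22% × €13800.00 = €4722.36
Total state income tax: €148.32 + €4722.36 = €4870.68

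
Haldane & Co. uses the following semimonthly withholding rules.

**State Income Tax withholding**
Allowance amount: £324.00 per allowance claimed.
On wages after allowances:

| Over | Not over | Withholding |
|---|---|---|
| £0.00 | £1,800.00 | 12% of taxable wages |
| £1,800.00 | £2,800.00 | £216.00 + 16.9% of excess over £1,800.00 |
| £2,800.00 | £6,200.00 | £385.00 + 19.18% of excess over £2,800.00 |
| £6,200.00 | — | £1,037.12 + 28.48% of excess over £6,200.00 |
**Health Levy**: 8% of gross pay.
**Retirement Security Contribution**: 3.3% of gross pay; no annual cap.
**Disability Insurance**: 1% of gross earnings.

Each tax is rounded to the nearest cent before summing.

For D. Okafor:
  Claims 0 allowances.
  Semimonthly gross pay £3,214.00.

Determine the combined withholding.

£859.73

State Income Tax: taxable = £3,214.00
  £385.00 + 19.18% × (£3,214.00 − £2,800.00) = £385.00 + 19.18% × £414.00 = £464.41
Health Levy: 8% × £3,214.00 = £257.12
Retirement Security Contribution: 3.3% × £3,214.00 = £106.06
Disability Insurance: 1% × £3,214.00 = £32.14
Total: £464.41 + £257.12 + £106.06 + £32.14 = £859.73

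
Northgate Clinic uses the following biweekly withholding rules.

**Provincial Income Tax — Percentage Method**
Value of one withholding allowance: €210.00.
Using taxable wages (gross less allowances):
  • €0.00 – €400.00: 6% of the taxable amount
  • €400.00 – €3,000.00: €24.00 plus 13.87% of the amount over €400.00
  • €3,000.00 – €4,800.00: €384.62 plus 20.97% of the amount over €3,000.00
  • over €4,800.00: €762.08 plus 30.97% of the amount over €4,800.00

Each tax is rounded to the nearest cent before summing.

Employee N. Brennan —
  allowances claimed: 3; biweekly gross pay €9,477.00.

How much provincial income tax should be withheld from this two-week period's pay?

€2,015.44

Provincial Income Tax: taxable = €9,477.00 − 3×€210.00 = €8,847.00
  €762.08 + 30.97% × (€8,847.00 − €4,800.00) = €762.08 + 30.97% × €4,047.00 = €2,015.44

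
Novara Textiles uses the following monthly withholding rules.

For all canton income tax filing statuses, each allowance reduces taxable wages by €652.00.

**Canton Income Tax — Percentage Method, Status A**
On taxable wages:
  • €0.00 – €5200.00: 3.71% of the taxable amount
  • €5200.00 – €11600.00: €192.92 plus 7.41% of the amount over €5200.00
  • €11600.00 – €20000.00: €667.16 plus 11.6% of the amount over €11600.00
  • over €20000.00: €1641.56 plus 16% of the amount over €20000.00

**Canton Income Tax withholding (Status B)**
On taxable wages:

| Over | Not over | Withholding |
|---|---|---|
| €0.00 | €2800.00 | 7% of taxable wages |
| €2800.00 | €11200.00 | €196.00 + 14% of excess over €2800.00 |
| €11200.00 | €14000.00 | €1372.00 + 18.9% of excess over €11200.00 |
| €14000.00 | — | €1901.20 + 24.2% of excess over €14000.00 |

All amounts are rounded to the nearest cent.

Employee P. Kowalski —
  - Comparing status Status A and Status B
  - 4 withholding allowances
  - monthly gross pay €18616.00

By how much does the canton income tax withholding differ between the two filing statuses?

€1208.65

Canton Income Tax (Status A): taxable = €18616.00 − 4×€652.00 = €16008.00
  €667.16 + 11.6% × (€16008.00 − €11600.00) = €667.16 + 11.6% × €4408.00 = €1178.49
Canton Income Tax (Status B): taxable = €18616.00 − 4×€652.00 = €16008.00
  €1901.20 + 24.2% × (€16008.00 − €14000.00) = €1901.20 + 24.2% × €2008.00 = €2387.14
Difference: |€1178.49 − €2387.14| = €1208.65 (higher under Status B)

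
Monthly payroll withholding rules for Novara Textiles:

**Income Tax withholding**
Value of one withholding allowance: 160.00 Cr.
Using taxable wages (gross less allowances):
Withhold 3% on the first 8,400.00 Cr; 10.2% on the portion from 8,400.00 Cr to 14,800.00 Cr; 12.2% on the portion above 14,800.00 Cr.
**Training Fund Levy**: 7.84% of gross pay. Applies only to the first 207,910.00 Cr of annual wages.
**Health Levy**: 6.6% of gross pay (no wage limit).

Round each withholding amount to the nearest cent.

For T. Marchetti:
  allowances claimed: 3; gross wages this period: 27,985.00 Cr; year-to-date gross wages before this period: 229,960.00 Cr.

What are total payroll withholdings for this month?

4,301.82 Cr

Income Tax: taxable = 27,985.00 Cr − 3×160.00 Cr = 27,505.00 Cr
  904.80 Cr + 12.2% × (27,505.00 Cr − 14,800.00 Cr) = 904.80 Cr + 12.2% × 12,705.00 Cr = 2,454.81 Cr
Training Fund Levy: YTD 229,960.00 Cr ≥ cap 207,910.00 Cr → 0.00 Cr
Health Levy: 6.6% × 27,985.00 Cr = 1,847.01 Cr
Total: 2,454.81 Cr + 0.00 Cr + 1,847.01 Cr = 4,301.82 Cr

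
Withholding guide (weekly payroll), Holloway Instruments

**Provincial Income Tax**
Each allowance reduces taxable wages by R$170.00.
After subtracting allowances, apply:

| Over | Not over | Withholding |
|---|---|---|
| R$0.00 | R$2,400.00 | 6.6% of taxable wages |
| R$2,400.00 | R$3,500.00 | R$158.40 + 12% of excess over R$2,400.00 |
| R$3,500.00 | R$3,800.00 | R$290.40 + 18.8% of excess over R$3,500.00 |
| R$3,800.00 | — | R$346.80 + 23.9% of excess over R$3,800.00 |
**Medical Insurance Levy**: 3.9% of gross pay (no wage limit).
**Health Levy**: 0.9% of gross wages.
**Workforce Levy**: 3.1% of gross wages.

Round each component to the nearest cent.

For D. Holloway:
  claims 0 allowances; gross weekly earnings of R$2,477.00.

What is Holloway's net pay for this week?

R$2,113.68

Provincial Income Tax: taxable = R$2,477.00
  R$158.40 + 12% × (R$2,477.00 − R$2,400.00) = R$158.40 + 12% × R$77.00 = R$167.64
Medical Insurance Levy: 3.9% × R$2,477.00 = R$96.60
Health Levy: 0.9% × R$2,477.00 = R$22.29
Workforce Levy: 3.1% × R$2,477.00 = R$76.79
Total withheld: R$167.64 + R$96.60 + R$22.29 + R$76.79 = R$363.32
Net pay: R$2,477.00 − R$363.32 = R$2,113.68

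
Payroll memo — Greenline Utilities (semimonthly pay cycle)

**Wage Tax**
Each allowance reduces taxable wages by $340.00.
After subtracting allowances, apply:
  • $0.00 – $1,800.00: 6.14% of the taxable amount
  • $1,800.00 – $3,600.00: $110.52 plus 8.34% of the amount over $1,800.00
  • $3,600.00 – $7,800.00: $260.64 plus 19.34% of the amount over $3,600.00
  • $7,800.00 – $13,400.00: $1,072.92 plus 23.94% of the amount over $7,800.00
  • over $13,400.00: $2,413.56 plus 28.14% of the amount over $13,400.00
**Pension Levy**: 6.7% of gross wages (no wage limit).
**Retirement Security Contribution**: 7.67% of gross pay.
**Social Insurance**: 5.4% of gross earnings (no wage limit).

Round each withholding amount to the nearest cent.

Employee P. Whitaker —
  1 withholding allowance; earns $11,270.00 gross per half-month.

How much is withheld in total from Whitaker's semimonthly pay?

Wage Tax: taxable = $11,270.00 − 1×$340.00 = $10,930.00
  $1,072.92 + 23.94% × ($10,930.00 − $7,800.00) = $1,072.92 + 23.94% × $3,130.00 = $1,822.24
Pension Levy: 6.7% × $11,270.00 = $755.09
Retirement Security Contribution: 7.67% × $11,270.00 = $864.41
Social Insurance: 5.4% × $11,270.00 = $608.58
Total: $1,822.24 + $755.09 + $864.41 + $608.58 = $4,050.32

$4,050.32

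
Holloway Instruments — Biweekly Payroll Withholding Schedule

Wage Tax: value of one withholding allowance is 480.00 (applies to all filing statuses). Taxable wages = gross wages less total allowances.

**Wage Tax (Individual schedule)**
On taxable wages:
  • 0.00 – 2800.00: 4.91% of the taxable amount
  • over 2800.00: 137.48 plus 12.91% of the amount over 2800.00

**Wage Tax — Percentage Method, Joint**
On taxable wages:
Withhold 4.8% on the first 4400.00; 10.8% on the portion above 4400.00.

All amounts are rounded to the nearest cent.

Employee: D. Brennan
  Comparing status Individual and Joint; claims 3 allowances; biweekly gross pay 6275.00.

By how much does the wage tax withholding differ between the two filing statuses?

Wage Tax (Individual): taxable = 6275.00 − 3×480.00 = 4835.00
  137.48 + 12.91% × (4835.00 − 2800.00) = 137.48 + 12.91% × 2035.00 = 400.20
Wage Tax (Joint): taxable = 6275.00 − 3×480.00 = 4835.00
  211.20 + 10.8% × (4835.00 − 4400.00) = 211.20 + 10.8% × 435.00 = 258.18
Difference: |400.20 − 258.18| = 142.02 (higher under Individual)

142.02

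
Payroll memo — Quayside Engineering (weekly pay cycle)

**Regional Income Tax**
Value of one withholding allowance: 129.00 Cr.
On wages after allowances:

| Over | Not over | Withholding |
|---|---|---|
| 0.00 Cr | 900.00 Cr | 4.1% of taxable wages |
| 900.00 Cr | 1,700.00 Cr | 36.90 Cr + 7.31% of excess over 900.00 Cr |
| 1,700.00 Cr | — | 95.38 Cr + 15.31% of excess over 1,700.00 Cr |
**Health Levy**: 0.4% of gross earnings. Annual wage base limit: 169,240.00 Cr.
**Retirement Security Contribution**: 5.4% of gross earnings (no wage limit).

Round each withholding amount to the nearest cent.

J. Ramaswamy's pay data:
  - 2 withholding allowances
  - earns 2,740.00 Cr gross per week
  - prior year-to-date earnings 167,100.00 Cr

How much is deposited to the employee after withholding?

2,368.38 Cr

Regional Income Tax: taxable = 2,740.00 Cr − 2×129.00 Cr = 2,482.00 Cr
  95.38 Cr + 15.31% × (2,482.00 Cr − 1,700.00 Cr) = 95.38 Cr + 15.31% × 782.00 Cr = 215.10 Cr
Health Levy: cap 169,240.00 Cr − YTD 167,100.00 Cr = 2,140.00 Cr subject; 0.4% × 2,140.00 Cr = 8.56 Cr
Retirement Security Contribution: 5.4% × 2,740.00 Cr = 147.96 Cr
Total withheld: 215.10 Cr + 8.56 Cr + 147.96 Cr = 371.62 Cr
Net pay: 2,740.00 Cr − 371.62 Cr = 2,368.38 Cr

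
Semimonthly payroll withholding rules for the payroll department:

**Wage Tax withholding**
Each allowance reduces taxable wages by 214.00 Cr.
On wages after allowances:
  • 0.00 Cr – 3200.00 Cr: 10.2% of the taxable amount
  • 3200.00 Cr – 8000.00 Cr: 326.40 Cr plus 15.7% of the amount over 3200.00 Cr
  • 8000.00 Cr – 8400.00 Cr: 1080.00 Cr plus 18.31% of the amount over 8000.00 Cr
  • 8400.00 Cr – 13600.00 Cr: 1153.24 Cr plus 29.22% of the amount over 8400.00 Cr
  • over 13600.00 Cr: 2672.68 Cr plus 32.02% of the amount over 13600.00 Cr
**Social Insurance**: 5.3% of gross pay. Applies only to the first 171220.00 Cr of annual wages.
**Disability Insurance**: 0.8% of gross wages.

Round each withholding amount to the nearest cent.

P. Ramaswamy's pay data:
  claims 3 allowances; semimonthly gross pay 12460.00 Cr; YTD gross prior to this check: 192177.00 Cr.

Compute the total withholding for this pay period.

Wage Tax: taxable = 12460.00 Cr − 3×214.00 Cr = 11818.00 Cr
  1153.24 Cr + 29.22% × (11818.00 Cr − 8400.00 Cr) = 1153.24 Cr + 29.22% × 3418.00 Cr = 2151.98 Cr
Social Insurance: YTD 192177.00 Cr ≥ cap 171220.00 Cr → 0.00 Cr
Disability Insurance: 0.8% × 12460.00 Cr = 99.68 Cr
Total: 2151.98 Cr + 0.00 Cr + 99.68 Cr = 2251.66 Cr

2251.66 Cr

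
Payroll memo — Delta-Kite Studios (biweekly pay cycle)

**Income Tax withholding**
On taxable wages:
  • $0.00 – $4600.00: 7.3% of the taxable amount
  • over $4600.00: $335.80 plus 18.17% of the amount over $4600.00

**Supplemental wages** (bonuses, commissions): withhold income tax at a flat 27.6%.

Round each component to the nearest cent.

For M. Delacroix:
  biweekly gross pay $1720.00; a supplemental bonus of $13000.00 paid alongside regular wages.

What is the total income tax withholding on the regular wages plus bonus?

Income Tax: taxable = $1720.00
  7.3% × $1720.00 = $125.56
Supplemental (27.6% flat on bonus): 27.6% × $13000.00 = $3588.00
Total income tax: $125.56 + $3588.00 = $3713.56

$3713.56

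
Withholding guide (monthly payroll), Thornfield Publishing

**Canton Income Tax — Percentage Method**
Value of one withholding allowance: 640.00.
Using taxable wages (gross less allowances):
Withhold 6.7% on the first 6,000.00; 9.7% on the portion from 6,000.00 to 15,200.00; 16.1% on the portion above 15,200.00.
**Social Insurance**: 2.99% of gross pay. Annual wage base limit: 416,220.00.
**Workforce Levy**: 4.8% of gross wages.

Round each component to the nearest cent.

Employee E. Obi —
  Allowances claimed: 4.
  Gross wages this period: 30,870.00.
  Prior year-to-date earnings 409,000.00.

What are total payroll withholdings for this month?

5,102.75

Canton Income Tax: taxable = 30,870.00 − 4×640.00 = 28,310.00
  1,294.40 + 16.1% × (28,310.00 − 15,200.00) = 1,294.40 + 16.1% × 13,110.00 = 3,405.11
Social Insurance: cap 416,220.00 − YTD 409,000.00 = 7,220.00 subject; 2.99% × 7,220.00 = 215.88
Workforce Levy: 4.8% × 30,870.00 = 1,481.76
Total: 3,405.11 + 215.88 + 1,481.76 = 5,102.75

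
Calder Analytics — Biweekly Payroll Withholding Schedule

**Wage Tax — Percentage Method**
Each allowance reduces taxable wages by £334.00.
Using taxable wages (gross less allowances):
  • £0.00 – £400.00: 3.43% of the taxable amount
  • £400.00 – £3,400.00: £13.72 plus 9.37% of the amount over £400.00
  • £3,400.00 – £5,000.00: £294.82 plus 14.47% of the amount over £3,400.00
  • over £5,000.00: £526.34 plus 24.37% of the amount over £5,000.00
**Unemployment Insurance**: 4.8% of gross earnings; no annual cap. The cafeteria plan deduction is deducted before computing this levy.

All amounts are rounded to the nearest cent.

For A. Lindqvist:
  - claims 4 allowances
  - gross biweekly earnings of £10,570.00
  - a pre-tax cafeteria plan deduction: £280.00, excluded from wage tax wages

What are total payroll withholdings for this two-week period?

£1,983.85

Wage Tax: taxable = £10,570.00 − £280.00 − 4×£334.00 = £8,954.00
  £526.34 + 24.37% × (£8,954.00 − £5,000.00) = £526.34 + 24.37% × £3,954.00 = £1,489.93
Unemployment Insurance: 4.8% × £10,290.00 = £493.92
Total: £1,489.93 + £493.92 = £1,983.85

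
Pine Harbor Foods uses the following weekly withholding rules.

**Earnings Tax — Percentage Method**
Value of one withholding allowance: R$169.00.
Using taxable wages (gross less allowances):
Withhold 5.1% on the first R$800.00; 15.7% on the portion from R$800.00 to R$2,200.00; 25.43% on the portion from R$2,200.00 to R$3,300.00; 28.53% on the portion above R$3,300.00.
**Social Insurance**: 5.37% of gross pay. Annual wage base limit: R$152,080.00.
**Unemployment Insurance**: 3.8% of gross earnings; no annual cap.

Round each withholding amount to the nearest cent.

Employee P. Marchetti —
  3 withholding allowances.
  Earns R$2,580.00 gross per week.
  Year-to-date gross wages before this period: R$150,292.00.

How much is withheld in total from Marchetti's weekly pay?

R$434.72

Earnings Tax: taxable = R$2,580.00 − 3×R$169.00 = R$2,073.00
  R$40.80 + 15.7% × (R$2,073.00 − R$800.00) = R$40.80 + 15.7% × R$1,273.00 = R$240.66
Social Insurance: cap R$152,080.00 − YTD R$150,292.00 = R$1,788.00 subject; 5.37% × R$1,788.00 = R$96.02
Unemployment Insurance: 3.8% × R$2,580.00 = R$98.04
Total: R$240.66 + R$96.02 + R$98.04 = R$434.72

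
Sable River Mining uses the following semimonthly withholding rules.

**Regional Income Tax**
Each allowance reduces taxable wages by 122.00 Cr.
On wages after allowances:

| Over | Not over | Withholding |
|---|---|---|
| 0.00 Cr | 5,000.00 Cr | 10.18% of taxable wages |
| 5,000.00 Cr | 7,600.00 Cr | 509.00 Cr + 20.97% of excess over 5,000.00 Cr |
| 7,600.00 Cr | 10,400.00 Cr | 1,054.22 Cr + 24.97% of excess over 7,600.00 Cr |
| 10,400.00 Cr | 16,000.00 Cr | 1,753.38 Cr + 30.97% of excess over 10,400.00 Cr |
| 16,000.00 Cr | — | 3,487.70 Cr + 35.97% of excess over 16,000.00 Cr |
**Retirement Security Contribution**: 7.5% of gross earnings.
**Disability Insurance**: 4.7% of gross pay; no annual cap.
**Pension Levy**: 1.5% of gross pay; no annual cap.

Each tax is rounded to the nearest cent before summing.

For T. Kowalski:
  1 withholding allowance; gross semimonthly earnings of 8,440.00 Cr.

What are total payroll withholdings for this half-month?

2,389.78 Cr

Regional Income Tax: taxable = 8,440.00 Cr − 1×122.00 Cr = 8,318.00 Cr
  1,054.22 Cr + 24.97% × (8,318.00 Cr − 7,600.00 Cr) = 1,054.22 Cr + 24.97% × 718.00 Cr = 1,233.50 Cr
Retirement Security Contribution: 7.5% × 8,440.00 Cr = 633.00 Cr
Disability Insurance: 4.7% × 8,440.00 Cr = 396.68 Cr
Pension Levy: 1.5% × 8,440.00 Cr = 126.60 Cr
Total: 1,233.50 Cr + 633.00 Cr + 396.68 Cr + 126.60 Cr = 2,389.78 Cr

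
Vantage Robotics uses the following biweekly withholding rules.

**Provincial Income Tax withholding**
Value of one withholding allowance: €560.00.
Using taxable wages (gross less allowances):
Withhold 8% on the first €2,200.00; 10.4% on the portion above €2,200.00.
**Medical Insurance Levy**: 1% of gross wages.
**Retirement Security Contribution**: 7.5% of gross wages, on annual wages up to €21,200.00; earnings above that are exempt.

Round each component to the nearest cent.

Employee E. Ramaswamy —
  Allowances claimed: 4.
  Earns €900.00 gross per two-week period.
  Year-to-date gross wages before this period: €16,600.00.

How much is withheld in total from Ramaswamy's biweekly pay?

Provincial Income Tax: taxable = €900.00 − 4×€560.00 = €-1,340.00
  Taxable ≤ 0 → €0.00
Medical Insurance Levy: 1% × €900.00 = €9.00
Retirement Security Contribution: 7.5% × €900.00 = €67.50
Total: €0.00 + €9.00 + €67.50 = €76.50

€76.50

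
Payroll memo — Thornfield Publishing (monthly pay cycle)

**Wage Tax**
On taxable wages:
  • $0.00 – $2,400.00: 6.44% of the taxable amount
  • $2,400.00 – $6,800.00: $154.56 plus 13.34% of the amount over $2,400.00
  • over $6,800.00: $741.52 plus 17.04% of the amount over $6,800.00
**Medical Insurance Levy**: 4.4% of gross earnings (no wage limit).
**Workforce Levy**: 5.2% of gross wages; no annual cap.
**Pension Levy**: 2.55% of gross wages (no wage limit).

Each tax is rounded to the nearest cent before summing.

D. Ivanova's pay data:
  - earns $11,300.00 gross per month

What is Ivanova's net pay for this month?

$8,418.73

Wage Tax: taxable = $11,300.00
  $741.52 + 17.04% × ($11,300.00 − $6,800.00) = $741.52 + 17.04% × $4,500.00 = $1,508.32
Medical Insurance Levy: 4.4% × $11,300.00 = $497.20
Workforce Levy: 5.2% × $11,300.00 = $587.60
Pension Levy: 2.55% × $11,300.00 = $288.15
Total withheld: $1,508.32 + $497.20 + $587.60 + $288.15 = $2,881.27
Net pay: $11,300.00 − $2,881.27 = $8,418.73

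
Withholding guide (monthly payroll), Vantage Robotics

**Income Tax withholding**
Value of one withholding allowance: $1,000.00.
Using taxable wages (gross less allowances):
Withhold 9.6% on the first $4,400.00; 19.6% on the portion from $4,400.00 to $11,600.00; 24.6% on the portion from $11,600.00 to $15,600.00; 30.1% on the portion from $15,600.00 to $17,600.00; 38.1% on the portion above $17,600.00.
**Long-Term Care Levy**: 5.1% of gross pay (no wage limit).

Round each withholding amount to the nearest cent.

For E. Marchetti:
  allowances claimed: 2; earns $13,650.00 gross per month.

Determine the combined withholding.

Income Tax: taxable = $13,650.00 − 2×$1,000.00 = $11,650.00
  $1,833.60 + 24.6% × ($11,650.00 − $11,600.00) = $1,833.60 + 24.6% × $50.00 = $1,845.90
Long-Term Care Levy: 5.1% × $13,650.00 = $696.15
Total: $1,845.90 + $696.15 = $2,542.05

$2,542.05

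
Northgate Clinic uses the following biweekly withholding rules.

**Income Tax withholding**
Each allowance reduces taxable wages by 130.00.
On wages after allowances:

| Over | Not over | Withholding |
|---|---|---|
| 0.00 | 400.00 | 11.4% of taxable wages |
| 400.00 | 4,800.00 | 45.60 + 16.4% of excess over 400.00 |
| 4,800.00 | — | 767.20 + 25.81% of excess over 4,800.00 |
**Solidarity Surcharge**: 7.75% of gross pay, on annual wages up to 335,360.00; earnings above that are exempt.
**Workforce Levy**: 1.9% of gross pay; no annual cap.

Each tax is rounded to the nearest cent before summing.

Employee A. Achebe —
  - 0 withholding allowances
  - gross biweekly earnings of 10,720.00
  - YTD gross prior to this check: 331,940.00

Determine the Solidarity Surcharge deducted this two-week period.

Solidarity Surcharge: cap 335,360.00 − YTD 331,940.00 = 3,420.00 subject; 7.75% × 3,420.00 = 265.05

265.05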